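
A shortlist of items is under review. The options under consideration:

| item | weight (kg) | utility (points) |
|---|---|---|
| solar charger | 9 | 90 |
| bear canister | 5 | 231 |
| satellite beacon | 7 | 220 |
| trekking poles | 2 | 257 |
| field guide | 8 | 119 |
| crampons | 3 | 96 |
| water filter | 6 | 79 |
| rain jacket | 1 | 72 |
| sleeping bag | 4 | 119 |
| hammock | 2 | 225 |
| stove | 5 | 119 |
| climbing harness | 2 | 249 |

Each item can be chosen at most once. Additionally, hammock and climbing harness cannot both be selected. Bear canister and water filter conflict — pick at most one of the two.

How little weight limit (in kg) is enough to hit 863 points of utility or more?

Minimise kg subject to total utility ≥ 863.
bear canister + trekking poles + crampons + rain jacket + hammock reaches 881 using 13 kg.
Any bundle with less than 13 kg falls short of 863.

13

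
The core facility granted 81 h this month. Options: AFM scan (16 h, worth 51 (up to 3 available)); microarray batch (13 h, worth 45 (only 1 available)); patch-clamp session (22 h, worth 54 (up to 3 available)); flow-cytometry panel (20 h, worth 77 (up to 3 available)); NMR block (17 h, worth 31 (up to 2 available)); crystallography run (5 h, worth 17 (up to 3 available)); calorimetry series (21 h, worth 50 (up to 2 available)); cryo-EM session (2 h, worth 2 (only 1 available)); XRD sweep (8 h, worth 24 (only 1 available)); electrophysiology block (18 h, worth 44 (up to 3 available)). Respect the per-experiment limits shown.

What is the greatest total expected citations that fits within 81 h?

The ratio heuristic lands on microarray batch + 3×flow-cytometry panel + crystallography run + cryo-EM session (295) but leaves 1 h idle.
Dropping crystallography run and cryo-EM session frees 7 h; slotting in XRD sweep (8 h) lifts the total to 300 at 81 h.
No other feasible combination exceeds 300.

300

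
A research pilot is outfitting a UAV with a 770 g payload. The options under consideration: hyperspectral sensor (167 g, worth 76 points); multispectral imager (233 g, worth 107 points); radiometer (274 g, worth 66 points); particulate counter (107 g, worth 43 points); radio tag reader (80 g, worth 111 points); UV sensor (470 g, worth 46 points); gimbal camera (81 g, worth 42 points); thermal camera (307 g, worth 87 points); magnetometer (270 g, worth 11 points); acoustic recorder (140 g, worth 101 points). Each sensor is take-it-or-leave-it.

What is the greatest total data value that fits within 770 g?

Ranking by ratio (data value/g): radio tag reader 1.39, acoustic recorder 0.72, gimbal camera 0.52.
Greedy by ratio would take hyperspectral sensor + multispectral imager + radio tag reader + gimbal camera + acoustic recorder: 701 g used, total 437.
Dropping gimbal camera frees 81 g; slotting in particulate counter (107 g) lifts the total to 438 at 727 g.
Runner-up hyperspectral sensor + multispectral imager + radio tag reader + gimbal camera + acoustic recorder tops out at 437.

438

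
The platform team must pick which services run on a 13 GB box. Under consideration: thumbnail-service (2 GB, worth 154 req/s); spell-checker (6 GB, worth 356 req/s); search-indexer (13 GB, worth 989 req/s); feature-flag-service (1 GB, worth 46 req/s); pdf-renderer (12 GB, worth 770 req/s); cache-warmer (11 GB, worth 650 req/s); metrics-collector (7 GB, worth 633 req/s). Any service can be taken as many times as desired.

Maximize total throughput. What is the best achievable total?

1095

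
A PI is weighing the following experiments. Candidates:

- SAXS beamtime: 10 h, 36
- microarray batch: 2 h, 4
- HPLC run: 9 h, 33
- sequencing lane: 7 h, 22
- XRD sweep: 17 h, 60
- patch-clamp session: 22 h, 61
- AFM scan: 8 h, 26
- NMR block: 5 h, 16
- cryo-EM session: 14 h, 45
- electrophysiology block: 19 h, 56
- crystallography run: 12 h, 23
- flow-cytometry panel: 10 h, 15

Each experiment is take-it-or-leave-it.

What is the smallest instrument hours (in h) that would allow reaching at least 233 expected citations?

70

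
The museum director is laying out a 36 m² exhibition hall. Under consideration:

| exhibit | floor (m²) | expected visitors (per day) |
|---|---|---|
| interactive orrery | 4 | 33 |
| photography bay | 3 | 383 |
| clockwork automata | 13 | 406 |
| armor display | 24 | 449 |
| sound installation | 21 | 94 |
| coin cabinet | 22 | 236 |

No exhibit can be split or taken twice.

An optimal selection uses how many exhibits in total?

3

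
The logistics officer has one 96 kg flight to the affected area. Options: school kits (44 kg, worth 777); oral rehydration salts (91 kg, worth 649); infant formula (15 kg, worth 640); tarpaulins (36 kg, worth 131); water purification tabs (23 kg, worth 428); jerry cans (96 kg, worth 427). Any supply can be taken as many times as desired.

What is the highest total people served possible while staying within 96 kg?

By people served per kg: infant formula 42.67, water purification tabs 18.61, school kits 17.66 lead.
The ratio ordering already packs tightly: 6×infant formula, 90 kg, 3840.

3840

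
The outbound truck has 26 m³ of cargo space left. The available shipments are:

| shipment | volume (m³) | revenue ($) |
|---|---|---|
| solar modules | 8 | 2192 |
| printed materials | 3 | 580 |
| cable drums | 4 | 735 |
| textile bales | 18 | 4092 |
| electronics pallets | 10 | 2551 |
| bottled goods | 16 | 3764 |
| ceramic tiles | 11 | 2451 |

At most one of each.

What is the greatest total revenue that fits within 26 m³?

Density check — solar modules 274.00, electronics pallets 255.10, bottled goods 235.25 are the best per m³.
Greedy by ratio would take solar modules + printed materials + cable drums + electronics pallets: 25 m³ used, total 6058.
Replace solar modules and printed materials and cable drums with bottled goods: the trade gains 257 net, giving 6315 at 26 m³.

6315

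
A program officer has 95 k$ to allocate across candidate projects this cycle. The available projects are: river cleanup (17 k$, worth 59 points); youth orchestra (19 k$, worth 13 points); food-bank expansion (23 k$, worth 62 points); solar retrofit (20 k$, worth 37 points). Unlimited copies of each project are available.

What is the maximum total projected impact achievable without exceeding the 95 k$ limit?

298

By projected impact per k$: river cleanup 3.47, food-bank expansion 2.70, solar retrofit 1.85 lead.
The ratio heuristic lands on 5×river cleanup (295) but leaves 10 k$ idle.
The 17 k$ tied up in river cleanup is better spent on food-bank expansion — total rises to 298 (91 k$).
Every other selection either busts 95 k$ or fails to beat 298.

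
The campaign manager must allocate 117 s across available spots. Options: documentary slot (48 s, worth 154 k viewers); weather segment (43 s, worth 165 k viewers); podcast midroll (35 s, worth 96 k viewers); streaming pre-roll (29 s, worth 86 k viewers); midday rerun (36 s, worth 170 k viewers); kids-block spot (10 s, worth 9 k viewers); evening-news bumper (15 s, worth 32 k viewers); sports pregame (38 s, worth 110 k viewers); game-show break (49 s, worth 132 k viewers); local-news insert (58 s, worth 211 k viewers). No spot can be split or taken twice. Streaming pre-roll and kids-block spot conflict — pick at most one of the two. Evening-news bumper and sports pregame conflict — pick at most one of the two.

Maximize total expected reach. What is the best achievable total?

By expected reach per s: midday rerun 4.72, weather segment 3.84, local-news insert 3.64, documentary slot 3.21 lead.
Filling by ratio: weather segment + streaming pre-roll + midday rerun for 421, with 9 s left unused.
Dropping streaming pre-roll frees 29 s; slotting in sports pregame (38 s) lifts the total to 445 at 117 s.
Next best is weather segment + podcast midroll + midday rerun at 431 (114 s) — short by 14.

445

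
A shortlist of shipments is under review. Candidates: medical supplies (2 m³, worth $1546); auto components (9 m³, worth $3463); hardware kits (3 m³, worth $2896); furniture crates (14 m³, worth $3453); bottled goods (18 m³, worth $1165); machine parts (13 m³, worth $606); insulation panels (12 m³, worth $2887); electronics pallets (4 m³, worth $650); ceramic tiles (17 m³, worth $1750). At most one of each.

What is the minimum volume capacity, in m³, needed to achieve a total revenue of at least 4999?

Need the lightest bundle worth ≥ 4999.
medical supplies + hardware kits + electronics pallets reaches 5092 using 9 m³.
Below 9 m³ the best achievable stays under 4999.

9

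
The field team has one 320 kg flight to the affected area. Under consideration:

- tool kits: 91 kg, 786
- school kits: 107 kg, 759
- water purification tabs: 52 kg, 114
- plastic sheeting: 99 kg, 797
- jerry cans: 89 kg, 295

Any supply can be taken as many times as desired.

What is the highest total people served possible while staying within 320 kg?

2391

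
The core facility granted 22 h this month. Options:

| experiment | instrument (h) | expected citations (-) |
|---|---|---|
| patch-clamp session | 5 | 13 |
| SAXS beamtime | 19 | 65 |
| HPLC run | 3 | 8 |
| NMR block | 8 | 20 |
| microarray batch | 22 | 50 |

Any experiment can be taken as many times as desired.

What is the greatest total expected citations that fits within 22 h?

73

Ranking by ratio (expected citations/h): SAXS beamtime 3.42, HPLC run 2.67, patch-clamp session 2.60, NMR block 2.50.
SAXS beamtime + HPLC run uses 22 of the 22 h and totals 73.
Every other selection either busts 22 h or fails to beat 73.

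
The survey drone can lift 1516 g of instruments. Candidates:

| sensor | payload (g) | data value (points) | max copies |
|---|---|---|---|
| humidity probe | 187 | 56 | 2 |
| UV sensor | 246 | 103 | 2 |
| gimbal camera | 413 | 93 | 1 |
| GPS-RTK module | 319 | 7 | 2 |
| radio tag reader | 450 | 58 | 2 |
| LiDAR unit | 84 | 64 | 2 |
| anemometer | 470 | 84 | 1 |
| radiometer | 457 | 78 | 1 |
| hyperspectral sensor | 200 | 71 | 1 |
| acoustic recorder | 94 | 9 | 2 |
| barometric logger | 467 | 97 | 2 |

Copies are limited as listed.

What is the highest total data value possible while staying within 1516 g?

Density check — LiDAR unit 0.76, UV sensor 0.42, hyperspectral sensor 0.35 are the best per g.
The ratio heuristic lands on 2×humidity probe + 2×UV sensor + 2×LiDAR unit + hyperspectral sensor + 2×acoustic recorder (535) but leaves 94 g idle.
The 375 g tied up in humidity probe and 2×acoustic recorder is better spent on barometric logger — total rises to 558 (1514 g).
The spare 2 g is too small for any remaining sensor, and no exchange beats 558.

558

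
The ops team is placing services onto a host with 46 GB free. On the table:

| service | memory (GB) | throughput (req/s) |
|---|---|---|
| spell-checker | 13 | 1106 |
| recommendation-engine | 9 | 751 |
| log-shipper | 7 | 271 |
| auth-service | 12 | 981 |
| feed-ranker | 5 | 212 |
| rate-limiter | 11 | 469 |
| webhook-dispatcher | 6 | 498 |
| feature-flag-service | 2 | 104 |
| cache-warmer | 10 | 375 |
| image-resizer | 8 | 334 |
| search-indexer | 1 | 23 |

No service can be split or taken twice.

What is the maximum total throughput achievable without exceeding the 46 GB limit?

3571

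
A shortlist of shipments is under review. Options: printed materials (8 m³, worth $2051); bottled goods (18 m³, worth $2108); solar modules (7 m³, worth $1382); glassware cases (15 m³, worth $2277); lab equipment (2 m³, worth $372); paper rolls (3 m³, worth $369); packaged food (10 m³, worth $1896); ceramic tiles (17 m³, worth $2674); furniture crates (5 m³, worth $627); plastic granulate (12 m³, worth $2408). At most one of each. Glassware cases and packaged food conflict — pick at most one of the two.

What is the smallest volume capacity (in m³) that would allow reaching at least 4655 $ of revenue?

Minimise m³ subject to total revenue ≥ 4655.
printed materials + lab equipment + plastic granulate: 4831 revenue at 22 m³.
No combination under 22 m³ hits 4655.

22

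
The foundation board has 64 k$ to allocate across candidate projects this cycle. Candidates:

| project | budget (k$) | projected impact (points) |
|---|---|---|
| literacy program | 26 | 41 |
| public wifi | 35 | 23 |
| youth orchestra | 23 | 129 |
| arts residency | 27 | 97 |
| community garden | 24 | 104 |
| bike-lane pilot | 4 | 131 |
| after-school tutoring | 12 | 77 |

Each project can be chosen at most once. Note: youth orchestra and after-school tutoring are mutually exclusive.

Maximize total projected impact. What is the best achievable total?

Taking youth orchestra + community garden + bike-lane pilot: 51 k$ used, 364 in projected impact.
The closest alternative, youth orchestra + arts residency + bike-lane pilot, reaches only 357.

364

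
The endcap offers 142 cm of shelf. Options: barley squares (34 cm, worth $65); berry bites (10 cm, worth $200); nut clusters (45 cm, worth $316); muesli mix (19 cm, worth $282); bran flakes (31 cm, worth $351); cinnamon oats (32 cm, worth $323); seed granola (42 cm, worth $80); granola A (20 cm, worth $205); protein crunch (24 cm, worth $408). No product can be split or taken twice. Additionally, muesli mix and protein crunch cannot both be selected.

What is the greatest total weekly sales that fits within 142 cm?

1598

Density check — berry bites 20.00, protein crunch 17.00, muesli mix 14.84 are the best per cm.
Taking berry bites + nut clusters + bran flakes + cinnamon oats + protein crunch: 142 cm used, 1598 in weekly sales.
Runner-up berry bites + bran flakes + cinnamon oats + granola A + protein crunch tops out at 1487.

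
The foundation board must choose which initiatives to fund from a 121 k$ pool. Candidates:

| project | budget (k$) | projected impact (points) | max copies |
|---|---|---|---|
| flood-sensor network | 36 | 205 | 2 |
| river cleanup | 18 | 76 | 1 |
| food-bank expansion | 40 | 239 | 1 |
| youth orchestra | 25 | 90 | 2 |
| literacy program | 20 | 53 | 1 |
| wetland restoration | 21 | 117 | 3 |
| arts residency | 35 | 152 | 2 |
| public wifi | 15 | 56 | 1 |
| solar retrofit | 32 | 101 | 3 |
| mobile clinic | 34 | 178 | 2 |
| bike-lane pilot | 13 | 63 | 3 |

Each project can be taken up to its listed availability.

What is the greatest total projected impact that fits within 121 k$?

678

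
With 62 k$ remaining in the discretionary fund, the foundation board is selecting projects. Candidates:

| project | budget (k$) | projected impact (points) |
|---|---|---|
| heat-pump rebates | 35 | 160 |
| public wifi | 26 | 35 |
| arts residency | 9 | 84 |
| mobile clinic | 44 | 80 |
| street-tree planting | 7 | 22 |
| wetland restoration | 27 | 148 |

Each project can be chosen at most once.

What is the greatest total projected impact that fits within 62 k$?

Greedy by ratio would take arts residency + street-tree planting + wetland restoration: 43 k$ used, total 254.
Replace arts residency and street-tree planting with heat-pump rebates: the trade gains 54 net, giving 308 at 62 k$.
The closest alternative, public wifi + arts residency + wetland restoration, reaches only 267.

308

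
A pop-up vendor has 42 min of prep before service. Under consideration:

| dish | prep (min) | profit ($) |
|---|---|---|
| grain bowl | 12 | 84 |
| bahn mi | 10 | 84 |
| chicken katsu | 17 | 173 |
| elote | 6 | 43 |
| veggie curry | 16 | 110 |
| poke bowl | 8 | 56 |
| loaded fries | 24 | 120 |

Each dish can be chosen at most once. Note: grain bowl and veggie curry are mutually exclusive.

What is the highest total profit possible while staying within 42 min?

Taking bahn mi + chicken katsu + elote + poke bowl: 41 min used, 356 in profit.

356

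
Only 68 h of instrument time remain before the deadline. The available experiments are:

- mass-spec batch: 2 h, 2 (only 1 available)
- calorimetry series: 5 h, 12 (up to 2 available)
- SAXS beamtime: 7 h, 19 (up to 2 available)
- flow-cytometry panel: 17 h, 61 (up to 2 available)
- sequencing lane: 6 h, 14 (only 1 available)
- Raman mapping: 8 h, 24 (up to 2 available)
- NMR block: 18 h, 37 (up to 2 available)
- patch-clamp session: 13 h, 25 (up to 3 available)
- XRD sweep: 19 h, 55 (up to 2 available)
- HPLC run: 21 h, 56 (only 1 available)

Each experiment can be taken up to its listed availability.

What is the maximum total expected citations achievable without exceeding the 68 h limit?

220

A density-first pass picks mass-spec batch + 2×SAXS beamtime + 2×flow-cytometry panel + 2×Raman mapping — 210 at 66 h.
Replace mass-spec batch and SAXS beamtime and Raman mapping with XRD sweep: the trade gains 10 net, giving 220 at 68 h.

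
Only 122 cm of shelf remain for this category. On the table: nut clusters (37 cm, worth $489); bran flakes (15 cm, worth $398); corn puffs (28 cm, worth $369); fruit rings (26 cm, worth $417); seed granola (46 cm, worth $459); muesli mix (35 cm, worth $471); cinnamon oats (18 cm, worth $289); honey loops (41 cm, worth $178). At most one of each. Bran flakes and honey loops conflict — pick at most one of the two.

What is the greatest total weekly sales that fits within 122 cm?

1944

The ratio ordering already packs tightly: bran flakes + corn puffs + fruit rings + muesli mix + cinnamon oats, 122 cm, 1944.
Every other selection either busts 122 cm or breaks a pairing rule or fails to beat 1944.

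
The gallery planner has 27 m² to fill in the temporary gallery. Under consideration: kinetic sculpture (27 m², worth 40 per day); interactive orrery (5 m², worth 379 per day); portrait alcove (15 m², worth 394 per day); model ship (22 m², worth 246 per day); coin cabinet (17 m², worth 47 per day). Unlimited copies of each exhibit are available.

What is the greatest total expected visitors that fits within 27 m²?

1895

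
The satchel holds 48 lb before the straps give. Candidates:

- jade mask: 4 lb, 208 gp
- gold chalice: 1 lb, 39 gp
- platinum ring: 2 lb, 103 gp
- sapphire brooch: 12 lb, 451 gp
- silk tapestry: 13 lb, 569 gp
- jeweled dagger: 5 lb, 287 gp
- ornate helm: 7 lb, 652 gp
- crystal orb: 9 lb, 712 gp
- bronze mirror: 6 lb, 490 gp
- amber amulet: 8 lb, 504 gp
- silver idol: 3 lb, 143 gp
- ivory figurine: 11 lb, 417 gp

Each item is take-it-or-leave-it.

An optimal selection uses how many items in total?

The maximum value within 48 lb is 3214.
silk tapestry + jeweled dagger + ornate helm + crystal orb + bronze mirror + amber amulet hits 3214 at 48 lb.
All optima have 6 items.

6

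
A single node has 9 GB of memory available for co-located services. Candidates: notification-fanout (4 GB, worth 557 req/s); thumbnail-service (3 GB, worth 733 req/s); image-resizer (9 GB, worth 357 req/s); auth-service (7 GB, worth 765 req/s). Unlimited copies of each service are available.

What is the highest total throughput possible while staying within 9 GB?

2199

Taking 3×thumbnail-service: 9 GB used, 2199 in throughput.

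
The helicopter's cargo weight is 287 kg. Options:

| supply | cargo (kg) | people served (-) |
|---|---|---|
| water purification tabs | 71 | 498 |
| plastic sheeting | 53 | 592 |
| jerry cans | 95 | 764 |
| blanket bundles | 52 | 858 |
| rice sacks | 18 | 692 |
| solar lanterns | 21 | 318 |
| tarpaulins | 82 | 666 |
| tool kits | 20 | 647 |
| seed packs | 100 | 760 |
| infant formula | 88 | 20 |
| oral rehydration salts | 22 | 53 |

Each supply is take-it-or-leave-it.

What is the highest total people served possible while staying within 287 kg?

3924

A density-first pass picks plastic sheeting + blanket bundles + rice sacks + solar lanterns + tarpaulins + tool kits + oral rehydration salts — 3826 at 268 kg.
The 82 kg tied up in tarpaulins is better spent on jerry cans — total rises to 3924 (281 kg).
No other feasible combination exceeds 3924.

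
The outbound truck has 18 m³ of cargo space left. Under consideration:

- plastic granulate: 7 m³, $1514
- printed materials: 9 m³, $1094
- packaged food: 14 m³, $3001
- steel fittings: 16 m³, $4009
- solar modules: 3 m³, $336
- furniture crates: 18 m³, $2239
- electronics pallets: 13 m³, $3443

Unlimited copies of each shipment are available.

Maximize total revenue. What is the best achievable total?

A density-first pass picks solar modules + electronics pallets — 3779 at 16 m³.
Replace solar modules and electronics pallets with steel fittings: the trade gains 230 net, giving 4009 at 16 m³.
Every other selection either busts 18 m³ or fails to beat 4009.

4009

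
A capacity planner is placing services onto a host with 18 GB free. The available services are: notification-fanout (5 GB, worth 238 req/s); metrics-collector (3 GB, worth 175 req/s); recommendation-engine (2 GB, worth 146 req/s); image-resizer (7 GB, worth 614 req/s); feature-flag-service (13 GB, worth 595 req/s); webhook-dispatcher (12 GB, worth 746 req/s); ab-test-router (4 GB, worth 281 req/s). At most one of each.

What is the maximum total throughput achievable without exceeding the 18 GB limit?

1279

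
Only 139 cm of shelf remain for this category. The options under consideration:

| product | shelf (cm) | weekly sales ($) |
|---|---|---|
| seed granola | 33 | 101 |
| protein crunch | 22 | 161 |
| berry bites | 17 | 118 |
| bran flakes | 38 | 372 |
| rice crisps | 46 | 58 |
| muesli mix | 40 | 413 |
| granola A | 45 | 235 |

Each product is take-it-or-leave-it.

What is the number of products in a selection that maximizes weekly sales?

4

Optimal total is 1064.
For example protein crunch + berry bites + bran flakes + muesli mix achieves it, using 117 cm.
Every optimal selection uses 4 products.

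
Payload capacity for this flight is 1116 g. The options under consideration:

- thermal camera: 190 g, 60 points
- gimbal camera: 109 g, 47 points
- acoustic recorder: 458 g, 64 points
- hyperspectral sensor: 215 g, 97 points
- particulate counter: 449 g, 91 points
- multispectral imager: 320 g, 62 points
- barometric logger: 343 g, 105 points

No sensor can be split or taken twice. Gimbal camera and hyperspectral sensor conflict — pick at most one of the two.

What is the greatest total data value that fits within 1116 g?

324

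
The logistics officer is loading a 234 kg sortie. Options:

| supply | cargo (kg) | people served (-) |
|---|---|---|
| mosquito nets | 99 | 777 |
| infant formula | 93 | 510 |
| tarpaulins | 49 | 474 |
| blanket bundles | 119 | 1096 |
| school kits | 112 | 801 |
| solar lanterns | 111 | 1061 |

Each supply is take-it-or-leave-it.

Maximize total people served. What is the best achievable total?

Ranking by ratio (people served/kg): tarpaulins 9.67, solar lanterns 9.56, blanket bundles 9.21, mosquito nets 7.85.
Filling by ratio: tarpaulins + solar lanterns for 1535, with 74 kg left unused.
The 49 kg tied up in tarpaulins is better spent on blanket bundles — total rises to 2157 (230 kg).

2157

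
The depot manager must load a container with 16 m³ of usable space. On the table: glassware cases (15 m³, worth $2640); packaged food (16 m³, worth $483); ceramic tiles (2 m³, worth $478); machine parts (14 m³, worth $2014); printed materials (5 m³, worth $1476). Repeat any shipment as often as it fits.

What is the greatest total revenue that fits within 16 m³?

4428

Taking 3×printed materials: 15 m³ used, 4428 in revenue.
Every other selection either busts 16 m³ or fails to beat 4428.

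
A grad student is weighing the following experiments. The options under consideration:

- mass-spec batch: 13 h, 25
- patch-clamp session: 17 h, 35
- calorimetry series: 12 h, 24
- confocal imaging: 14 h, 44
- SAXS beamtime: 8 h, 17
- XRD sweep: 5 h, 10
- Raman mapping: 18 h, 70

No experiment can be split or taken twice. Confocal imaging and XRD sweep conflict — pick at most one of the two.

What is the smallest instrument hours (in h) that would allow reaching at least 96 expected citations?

31

Need the lightest bundle worth ≥ 96.
Taking SAXS beamtime + XRD sweep + Raman mapping gives 97 (≥ 96) for 31 h.
Below 31 h the best achievable stays under 96.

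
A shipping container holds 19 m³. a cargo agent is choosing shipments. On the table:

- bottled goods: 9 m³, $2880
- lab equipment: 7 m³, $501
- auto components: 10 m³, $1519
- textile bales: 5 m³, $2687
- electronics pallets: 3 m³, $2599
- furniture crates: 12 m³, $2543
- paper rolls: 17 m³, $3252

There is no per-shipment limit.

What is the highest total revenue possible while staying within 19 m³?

15594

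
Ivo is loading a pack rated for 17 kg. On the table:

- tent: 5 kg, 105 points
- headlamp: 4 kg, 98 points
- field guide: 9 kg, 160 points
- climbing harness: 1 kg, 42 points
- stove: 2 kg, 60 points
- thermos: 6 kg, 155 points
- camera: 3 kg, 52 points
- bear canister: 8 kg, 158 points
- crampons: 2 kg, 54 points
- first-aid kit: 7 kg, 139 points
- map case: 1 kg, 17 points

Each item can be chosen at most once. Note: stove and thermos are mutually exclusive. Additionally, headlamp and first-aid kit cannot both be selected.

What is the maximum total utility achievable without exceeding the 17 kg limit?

418

Taking headlamp + climbing harness + thermos + camera + crampons + map case: 17 kg used, 418 in utility.
An exhaustive check of the 2048 subsets confirms 418.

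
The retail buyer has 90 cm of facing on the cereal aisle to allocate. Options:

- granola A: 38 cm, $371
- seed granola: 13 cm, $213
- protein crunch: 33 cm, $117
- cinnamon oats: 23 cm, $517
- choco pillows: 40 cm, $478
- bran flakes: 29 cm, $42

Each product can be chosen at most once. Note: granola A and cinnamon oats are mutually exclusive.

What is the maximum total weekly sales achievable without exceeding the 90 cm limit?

1208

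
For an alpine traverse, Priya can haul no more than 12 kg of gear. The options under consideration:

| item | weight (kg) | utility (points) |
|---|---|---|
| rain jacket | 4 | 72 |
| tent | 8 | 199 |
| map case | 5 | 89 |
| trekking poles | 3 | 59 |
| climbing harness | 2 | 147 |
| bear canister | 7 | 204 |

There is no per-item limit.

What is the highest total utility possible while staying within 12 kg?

By utility per kg: climbing harness 73.50, bear canister 29.14, tent 24.88 lead.
Taking 6×climbing harness: 12 kg used, 882 in utility.
Nothing else within 12 kg beats 882.

882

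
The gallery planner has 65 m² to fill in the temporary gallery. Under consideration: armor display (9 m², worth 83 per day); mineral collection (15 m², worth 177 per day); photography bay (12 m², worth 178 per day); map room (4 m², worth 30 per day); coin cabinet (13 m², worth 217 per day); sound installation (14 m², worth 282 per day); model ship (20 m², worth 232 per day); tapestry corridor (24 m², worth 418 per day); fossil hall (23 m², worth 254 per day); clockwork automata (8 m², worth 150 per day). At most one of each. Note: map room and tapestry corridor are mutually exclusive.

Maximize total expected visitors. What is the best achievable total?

1095

Density check — sound installation 20.14, clockwork automata 18.75, tapestry corridor 17.42, coin cabinet 16.69 are the best per m².
Photography bay + coin cabinet + sound installation + tapestry corridor uses 63 of the 65 m² and totals 1095.
The closest alternative, coin cabinet + sound installation + tapestry corridor + clockwork automata, reaches only 1067.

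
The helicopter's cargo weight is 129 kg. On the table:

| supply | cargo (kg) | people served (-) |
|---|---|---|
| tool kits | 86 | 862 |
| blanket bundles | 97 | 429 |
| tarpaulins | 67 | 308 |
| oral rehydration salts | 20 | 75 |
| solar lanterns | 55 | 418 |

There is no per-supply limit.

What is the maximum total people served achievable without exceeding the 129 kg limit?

1012

Ranking by ratio (people served/kg): tool kits 10.02, solar lanterns 7.60, tarpaulins 4.60.
Tool kits + 2×oral rehydration salts uses 126 of the 129 kg and totals 1012.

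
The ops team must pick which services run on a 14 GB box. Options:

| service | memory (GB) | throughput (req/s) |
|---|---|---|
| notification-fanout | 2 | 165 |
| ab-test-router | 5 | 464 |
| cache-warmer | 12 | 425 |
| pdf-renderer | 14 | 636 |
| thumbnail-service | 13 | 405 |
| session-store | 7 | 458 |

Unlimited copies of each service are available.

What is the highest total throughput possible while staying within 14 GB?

1258

By throughput per GB: ab-test-router 92.80, notification-fanout 82.50, session-store 65.43, pdf-renderer 45.43 lead.
2×notification-fanout + 2×ab-test-router uses 14 of the 14 GB and totals 1258.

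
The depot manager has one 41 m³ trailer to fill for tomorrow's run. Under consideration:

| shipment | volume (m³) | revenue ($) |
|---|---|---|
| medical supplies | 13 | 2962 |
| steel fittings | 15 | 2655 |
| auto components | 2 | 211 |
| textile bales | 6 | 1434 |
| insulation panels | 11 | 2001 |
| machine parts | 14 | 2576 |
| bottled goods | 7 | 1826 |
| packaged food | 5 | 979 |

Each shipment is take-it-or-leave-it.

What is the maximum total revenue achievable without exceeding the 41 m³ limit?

The ratio heuristic lands on medical supplies + auto components + textile bales + bottled goods + packaged food (7412) but leaves 8 m³ idle.
Replace auto components and packaged food with steel fittings: the trade gains 1465 net, giving 8877 at 41 m³.
Next best is medical supplies + textile bales + machine parts + bottled goods at 8798 (40 m³) — short by 79.

8877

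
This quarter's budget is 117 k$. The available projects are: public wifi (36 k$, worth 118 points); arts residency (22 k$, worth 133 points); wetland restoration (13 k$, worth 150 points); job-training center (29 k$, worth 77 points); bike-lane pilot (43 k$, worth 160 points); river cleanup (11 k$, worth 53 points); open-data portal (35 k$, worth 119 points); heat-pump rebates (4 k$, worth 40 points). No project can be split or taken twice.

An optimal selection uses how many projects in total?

The maximum projected impact within 117 k$ is 602.
One optimal bundle: arts residency + wetland restoration + bike-lane pilot + open-data portal + heat-pump rebates (117 k$).
Every optimal selection uses 5 projects.

5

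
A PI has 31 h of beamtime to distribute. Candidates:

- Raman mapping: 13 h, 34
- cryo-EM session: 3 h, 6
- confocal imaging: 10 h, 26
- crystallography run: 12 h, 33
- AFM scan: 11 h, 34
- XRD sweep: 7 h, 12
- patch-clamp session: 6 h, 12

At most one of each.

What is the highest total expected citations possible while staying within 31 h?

80

A density-first pass picks cryo-EM session + crystallography run + AFM scan — 73 at 26 h.
The 15 h tied up in cryo-EM session and crystallography run is better spent on Raman mapping + XRD sweep — total rises to 80 (31 h).
Raman mapping + AFM scan + patch-clamp session matches that 80 at 30 h; no feasible combination exceeds it.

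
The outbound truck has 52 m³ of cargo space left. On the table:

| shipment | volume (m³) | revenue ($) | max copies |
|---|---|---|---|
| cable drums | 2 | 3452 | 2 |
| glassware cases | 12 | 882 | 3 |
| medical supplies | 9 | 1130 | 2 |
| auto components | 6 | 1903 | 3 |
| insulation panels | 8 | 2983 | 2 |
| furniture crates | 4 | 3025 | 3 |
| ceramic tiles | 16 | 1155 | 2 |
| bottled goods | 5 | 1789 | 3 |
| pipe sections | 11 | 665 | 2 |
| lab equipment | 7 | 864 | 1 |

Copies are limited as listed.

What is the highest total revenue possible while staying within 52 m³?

28249

Ranking by ratio (revenue/m³): cable drums 1726.00, furniture crates 756.25, insulation panels 372.88, bottled goods 357.80.
The ratio heuristic lands on 2×cable drums + 2×insulation panels + 3×furniture crates + 3×bottled goods (27312) but leaves 5 m³ idle.
Replace insulation panels and bottled goods with 3×auto components: the trade gains 937 net, giving 28249 at 52 m³.
No other feasible combination exceeds 28249.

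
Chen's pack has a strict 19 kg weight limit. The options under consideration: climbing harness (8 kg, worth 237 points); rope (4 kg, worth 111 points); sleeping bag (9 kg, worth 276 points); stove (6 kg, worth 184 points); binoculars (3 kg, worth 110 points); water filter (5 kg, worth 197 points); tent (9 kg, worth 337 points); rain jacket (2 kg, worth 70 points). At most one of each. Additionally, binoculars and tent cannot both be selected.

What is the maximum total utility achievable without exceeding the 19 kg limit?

653

Best packing: sleeping bag + binoculars + water filter + rain jacket — 19 kg, 653 total.
Runner-up rope + water filter + tent tops out at 645.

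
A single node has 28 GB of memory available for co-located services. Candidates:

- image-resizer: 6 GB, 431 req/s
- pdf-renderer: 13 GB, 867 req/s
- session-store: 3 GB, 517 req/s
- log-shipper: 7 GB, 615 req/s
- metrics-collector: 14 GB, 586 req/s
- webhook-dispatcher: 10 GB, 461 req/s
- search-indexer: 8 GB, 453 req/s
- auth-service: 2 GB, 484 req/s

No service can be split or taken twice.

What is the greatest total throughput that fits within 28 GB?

2508

Filling by ratio: image-resizer + session-store + log-shipper + search-indexer + auth-service for 2500, with 2 GB left unused.
The 8 GB tied up in search-indexer is better spent on webhook-dispatcher — total rises to 2508 (28 GB).
Every other selection either busts 28 GB or fails to beat 2508.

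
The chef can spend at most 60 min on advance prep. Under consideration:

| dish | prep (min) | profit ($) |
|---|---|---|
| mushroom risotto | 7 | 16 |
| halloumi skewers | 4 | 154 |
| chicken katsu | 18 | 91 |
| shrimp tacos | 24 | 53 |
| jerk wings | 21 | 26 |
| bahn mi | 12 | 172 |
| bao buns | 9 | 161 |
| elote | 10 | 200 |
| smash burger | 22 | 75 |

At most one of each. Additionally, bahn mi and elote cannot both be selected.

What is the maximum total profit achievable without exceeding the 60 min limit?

622

Mushroom risotto + halloumi skewers + chicken katsu + bao buns + elote uses 48 of the 60 min and totals 622.
Runner-up halloumi skewers + chicken katsu + bao buns + elote tops out at 606.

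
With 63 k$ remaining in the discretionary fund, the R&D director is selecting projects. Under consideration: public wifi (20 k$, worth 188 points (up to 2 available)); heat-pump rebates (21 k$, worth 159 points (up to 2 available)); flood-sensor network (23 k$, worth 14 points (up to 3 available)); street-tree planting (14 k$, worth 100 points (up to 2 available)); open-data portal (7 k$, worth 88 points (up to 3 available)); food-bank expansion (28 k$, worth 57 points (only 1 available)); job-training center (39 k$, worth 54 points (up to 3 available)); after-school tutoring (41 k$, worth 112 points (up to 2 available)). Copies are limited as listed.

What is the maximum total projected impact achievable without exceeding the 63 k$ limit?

By projected impact per k$: open-data portal 12.57, public wifi 9.40, heat-pump rebates 7.57, street-tree planting 7.14 lead.
The ratio ordering already packs tightly: 2×public wifi + 3×open-data portal, 61 k$, 640.

640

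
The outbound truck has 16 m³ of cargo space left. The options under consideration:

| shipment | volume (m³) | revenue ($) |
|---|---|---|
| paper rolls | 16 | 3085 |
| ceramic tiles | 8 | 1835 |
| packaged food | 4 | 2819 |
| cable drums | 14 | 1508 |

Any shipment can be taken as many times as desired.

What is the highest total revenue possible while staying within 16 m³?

11276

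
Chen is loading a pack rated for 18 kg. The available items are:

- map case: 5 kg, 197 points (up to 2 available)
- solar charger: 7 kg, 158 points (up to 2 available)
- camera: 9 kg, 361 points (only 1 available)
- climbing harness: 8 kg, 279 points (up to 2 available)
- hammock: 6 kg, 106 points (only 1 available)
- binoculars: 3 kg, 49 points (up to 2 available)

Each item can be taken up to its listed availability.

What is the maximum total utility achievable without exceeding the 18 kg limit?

By utility per kg: camera 40.11, map case 39.40, climbing harness 34.88 lead.
Greedy by ratio would take map case + camera + binoculars: 17 kg used, total 607.
The 12 kg tied up in camera and binoculars is better spent on map case + climbing harness — total rises to 673 (18 kg).
Nothing else within 18 kg beats 673.

673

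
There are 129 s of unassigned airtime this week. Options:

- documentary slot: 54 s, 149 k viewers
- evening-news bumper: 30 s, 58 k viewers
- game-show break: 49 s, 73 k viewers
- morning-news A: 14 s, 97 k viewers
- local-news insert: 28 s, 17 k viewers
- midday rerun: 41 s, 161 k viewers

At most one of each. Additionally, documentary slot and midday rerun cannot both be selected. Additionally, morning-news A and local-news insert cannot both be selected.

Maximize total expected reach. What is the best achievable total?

Taking game-show break + morning-news A + midday rerun: 104 s used, 331 in expected reach.
Runner-up documentary slot + game-show break + morning-news A tops out at 319.

331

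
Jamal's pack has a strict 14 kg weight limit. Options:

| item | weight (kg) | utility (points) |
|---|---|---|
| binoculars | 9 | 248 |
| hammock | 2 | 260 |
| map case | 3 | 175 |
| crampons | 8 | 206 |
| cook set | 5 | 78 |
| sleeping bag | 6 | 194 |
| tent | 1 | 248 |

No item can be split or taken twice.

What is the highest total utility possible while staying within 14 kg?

Greedy by ratio would take hammock + map case + sleeping bag + tent: 12 kg used, total 877.
Dropping sleeping bag frees 6 kg; slotting in crampons (8 kg) lifts the total to 889 at 14 kg.

889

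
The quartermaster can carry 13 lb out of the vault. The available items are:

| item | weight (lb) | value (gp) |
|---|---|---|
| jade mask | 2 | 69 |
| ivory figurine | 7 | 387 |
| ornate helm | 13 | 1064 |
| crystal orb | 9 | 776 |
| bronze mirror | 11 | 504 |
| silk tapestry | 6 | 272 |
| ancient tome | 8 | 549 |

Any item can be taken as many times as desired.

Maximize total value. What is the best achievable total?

1064

Greedy by ratio would take 2×jade mask + crystal orb: 13 lb used, total 914.
Dropping 2×jade mask and crystal orb frees 13 lb; slotting in ornate helm (13 lb) lifts the total to 1064 at 13 lb.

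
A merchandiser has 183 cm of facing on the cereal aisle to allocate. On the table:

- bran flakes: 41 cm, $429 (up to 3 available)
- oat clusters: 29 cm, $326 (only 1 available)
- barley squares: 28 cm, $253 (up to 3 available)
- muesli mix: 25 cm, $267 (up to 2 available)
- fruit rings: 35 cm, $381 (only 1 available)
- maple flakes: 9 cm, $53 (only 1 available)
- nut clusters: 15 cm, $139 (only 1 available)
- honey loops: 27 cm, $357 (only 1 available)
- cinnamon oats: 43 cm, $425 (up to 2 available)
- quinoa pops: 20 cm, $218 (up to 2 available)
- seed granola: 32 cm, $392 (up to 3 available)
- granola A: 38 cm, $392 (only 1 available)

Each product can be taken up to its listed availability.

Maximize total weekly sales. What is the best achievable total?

Taking the top-ratio products first gives oat clusters + maple flakes + honey loops + quinoa pops + 3×seed granola for 2130 (181 cm).
A better packing is muesli mix + fruit rings + honey loops + 3×seed granola: 183 cm, total 2181.
No other feasible combination exceeds 2181.

2181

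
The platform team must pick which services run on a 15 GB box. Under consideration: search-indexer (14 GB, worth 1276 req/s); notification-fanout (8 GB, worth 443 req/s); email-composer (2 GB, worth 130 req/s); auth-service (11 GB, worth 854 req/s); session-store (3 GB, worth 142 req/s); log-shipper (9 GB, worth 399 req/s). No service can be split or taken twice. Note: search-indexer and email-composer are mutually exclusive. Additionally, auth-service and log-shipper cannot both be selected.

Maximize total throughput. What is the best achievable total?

Ranking by ratio (throughput/GB): search-indexer 91.14, auth-service 77.64, email-composer 65.00, notification-fanout 55.38.
Best packing: search-indexer — 14 GB, 1276 total.
No other feasible combination exceeds 1276.

1276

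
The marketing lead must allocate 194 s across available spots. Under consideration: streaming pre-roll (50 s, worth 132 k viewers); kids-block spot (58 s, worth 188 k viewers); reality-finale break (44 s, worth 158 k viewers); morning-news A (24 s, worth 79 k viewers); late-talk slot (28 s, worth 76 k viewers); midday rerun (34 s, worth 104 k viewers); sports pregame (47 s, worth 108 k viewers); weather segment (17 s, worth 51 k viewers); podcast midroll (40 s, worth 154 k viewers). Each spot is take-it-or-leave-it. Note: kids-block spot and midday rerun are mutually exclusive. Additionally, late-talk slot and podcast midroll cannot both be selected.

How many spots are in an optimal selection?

4

Best achievable expected reach is 632.
For example streaming pre-roll + kids-block spot + reality-finale break + podcast midroll achieves it, using 192 s.
Any selection reaching 632 contains exactly 4 spots.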